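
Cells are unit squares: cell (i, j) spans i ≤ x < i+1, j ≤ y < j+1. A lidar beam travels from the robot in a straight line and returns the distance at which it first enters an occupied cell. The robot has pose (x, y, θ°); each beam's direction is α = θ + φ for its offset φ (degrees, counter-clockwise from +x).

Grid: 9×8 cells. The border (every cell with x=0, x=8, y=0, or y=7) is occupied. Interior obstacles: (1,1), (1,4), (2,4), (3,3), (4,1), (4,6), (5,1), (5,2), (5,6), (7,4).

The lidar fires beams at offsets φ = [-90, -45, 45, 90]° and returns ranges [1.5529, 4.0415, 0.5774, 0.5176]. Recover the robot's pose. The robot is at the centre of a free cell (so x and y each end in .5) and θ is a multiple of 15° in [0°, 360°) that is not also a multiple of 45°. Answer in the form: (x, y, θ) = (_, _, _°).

(x, y, θ) = (7.5, 6.5, 285°)

The pose lattice has 32·16 = 512 candidates. Test each by forward raycasting.
  (6.5, 4.5, 285°): beam 1 = 2.5882 ≠ 1.5529 ✗
  (7.5, 2.5, 210°): beam 1 = 4.0415 ≠ 1.5529 ✗
  (5.5, 3.5, 240°): beam 1 = 2.8868 ≠ 1.5529 ✗
  …
  (7.5, 6.5, 285°): r_1=1.5529, r_2=4.0415, r_3=0.5774, r_4=0.5176 — all match ✓
No second candidate reproduces the full scan.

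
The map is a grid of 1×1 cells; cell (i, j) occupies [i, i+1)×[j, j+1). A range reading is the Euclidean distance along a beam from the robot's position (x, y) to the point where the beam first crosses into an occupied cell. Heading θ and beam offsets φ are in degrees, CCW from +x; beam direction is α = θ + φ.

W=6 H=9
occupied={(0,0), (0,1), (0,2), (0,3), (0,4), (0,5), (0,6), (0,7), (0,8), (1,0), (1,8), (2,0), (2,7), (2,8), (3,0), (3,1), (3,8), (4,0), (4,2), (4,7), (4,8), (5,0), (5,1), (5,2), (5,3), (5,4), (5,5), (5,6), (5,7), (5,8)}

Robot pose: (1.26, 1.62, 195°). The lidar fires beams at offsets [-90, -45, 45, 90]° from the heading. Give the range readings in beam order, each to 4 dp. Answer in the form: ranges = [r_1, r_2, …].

beam 1: φ=-90°, α=105°
  direction (-0.2588, 0.9659); cell (1,1); t to first gridline: x 1.0046, y 0.3934 (then +3.8637 / +1.0353)
    (1,2) via y @ 0.3934
    (0,2) via x @ 1.0046  # hit
  → r_1 = 1.0046
beam 2: φ=-45°, α=150°
  direction (-0.8660, 0.5000); cell (1,1); t to first gridline: x 0.3002, y 0.7600 (then +1.1547 / +2.0000)
    (0,1) via x @ 0.3002  # hit
  → r_2 = 0.3002
beam 3: φ=45°, α=240°
  direction (-0.5000, -0.8660); cell (1,1); t to first gridline: x 0.5200, y 0.7159 (then +2.0000 / +1.1547)
    (0,1) via x @ 0.5200  # hit
  → r_3 = 0.5200
beam 4: φ=90°, α=285°
  direction (0.2588, -0.9659); cell (1,1); t to first gridline: x 2.8591, y 0.6419 (then +3.8637 / +1.0353)
    (1,0) via y @ 0.6419  # hit
  → r_4 = 0.6419

ranges = [1.0046, 0.3002, 0.5200, 0.6419]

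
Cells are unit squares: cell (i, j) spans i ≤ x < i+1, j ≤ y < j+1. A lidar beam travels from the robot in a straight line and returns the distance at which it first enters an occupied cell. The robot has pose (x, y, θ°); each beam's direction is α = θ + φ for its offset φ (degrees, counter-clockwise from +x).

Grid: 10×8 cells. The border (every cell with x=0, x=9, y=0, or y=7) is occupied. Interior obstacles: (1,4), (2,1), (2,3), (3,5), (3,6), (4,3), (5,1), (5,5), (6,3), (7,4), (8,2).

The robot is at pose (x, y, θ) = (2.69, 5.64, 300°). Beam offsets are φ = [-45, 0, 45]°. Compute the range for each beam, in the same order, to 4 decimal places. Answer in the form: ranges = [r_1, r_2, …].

beam 1: φ=-45°, α=255°
  dir = (cos 255°, sin 255°) = (-0.2588, -0.9659); from cell (2,5)
  next x-line at t=2.6660, next y-line at t=0.6626; Δt_x=3.8637, Δt_y=1.0353
    y: enter (2,4) at t=0.6626
    y: enter (2,3) at t=1.6979 ← occupied
  → r_1 = 1.6979
beam 2: φ=0°, α=300°
  dir = (cos 300°, sin 300°) = (0.5000, -0.8660); from cell (2,5)
  next x-line at t=0.6200, next y-line at t=0.7390; Δt_x=2.0000, Δt_y=1.1547
    x: enter (3,5) at t=0.6200 ← occupied
  → r_2 = 0.6200
beam 3: φ=45°, α=345°
  dir = (cos 345°, sin 345°) = (0.9659, -0.2588); from cell (2,5)
  next x-line at t=0.3209, next y-line at t=2.4728; Δt_x=1.0353, Δt_y=3.8637
    x: enter (3,5) at t=0.3209 ← occupied
  → r_3 = 0.3209

ranges = [1.6979, 0.6200, 0.3209]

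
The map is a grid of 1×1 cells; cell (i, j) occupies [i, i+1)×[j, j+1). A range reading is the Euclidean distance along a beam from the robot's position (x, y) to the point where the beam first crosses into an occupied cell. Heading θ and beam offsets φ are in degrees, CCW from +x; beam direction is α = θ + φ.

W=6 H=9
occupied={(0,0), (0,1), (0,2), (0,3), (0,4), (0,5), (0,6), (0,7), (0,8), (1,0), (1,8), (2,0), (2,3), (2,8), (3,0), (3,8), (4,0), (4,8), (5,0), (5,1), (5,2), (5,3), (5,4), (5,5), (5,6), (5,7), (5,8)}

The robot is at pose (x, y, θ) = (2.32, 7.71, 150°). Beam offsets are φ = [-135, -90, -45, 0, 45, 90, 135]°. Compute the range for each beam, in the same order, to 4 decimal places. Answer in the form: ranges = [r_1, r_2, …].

ranges = [1.1205, 0.3349, 0.3002, 0.5800, 1.3666, 2.6400, 6.9467]

beam 1: φ=-135°, α=15°
  cosα=0.9659 sinα=0.2588 | (2,7) | tMaxX 0.7040 tMaxY 1.1205 | tΔX 1.0353 tΔY 3.8637
    t=0.7040 [x] (3,7)
    t=1.1205 [y] (3,8) — stop
  → r_1 = 1.1205
beam 2: φ=-90°, α=60°
  cosα=0.5000 sinα=0.8660 | (2,7) | tMaxX 1.3600 tMaxY 0.3349 | tΔX 2.0000 tΔY 1.1547
    t=0.3349 [y] (2,8) — stop
  → r_2 = 0.3349
beam 3: φ=-45°, α=105°
  cosα=-0.2588 sinα=0.9659 | (2,7) | tMaxX 1.2364 tMaxY 0.3002 | tΔX 3.8637 tΔY 1.0353
    t=0.3002 [y] (2,8) — stop
  → r_3 = 0.3002
beam 4: φ=0°, α=150°
  cosα=-0.8660 sinα=0.5000 | (2,7) | tMaxX 0.3695 tMaxY 0.5800 | tΔX 1.1547 tΔY 2.0000
    t=0.3695 [x] (1,7)
    t=0.5800 [y] (1,8) — stop
  → r_4 = 0.5800
beam 5: φ=45°, α=195°
  cosα=-0.9659 sinα=-0.2588 | (2,7) | tMaxX 0.3313 tMaxY 2.7432 | tΔX 1.0353 tΔY 3.8637
    t=0.3313 [x] (1,7)
    t=1.3666 [x] (0,7) — stop
  → r_5 = 1.3666
beam 6: φ=90°, α=240°
  cosα=-0.5000 sinα=-0.8660 | (2,7) | tMaxX 0.6400 tMaxY 0.8198 | tΔX 2.0000 tΔY 1.1547
    t=0.6400 [x] (1,7)
    t=0.8198 [y] (1,6)
    t=1.9745 [y] (1,5)
    t=2.6400 [x] (0,5) — stop
  → r_6 = 2.6400
beam 7: φ=135°, α=285°
  cosα=0.2588 sinα=-0.9659 | (2,7) | tMaxX 2.6273 tMaxY 0.7350 | tΔX 3.8637 tΔY 1.0353
    t=0.7350 [y] (2,6)
    t=1.7703 [y] (2,5)
    t=2.6273 [x] (3,5)
    t=2.8056 [y] (3,4)
    t=3.8409 [y] (3,3)
    t=4.8762 [y] (3,2)
    t=5.9114 [y] (3,1)
    t=6.4910 [x] (4,1)
    t=6.9467 [y] (4,0) — stop
  → r_7 = 6.9467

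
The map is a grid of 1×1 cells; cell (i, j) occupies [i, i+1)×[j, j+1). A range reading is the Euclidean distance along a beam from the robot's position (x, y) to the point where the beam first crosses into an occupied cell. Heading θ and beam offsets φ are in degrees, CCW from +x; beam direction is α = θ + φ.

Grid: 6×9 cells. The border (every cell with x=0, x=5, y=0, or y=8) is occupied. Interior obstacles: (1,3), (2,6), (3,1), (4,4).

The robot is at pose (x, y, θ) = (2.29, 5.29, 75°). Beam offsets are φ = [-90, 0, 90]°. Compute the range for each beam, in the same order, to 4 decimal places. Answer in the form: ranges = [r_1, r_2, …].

beam 1: φ=-90°, α=345°
  d=(0.9659,-0.2588)  start (2,5)  tX=0.7350 tY=1.1205  stride 1/|dx|=1.0353 1/|dy|=3.8637
    cross x-line → (3,5), t=0.7350
    cross y-line → (3,4), t=1.1205
    cross x-line → (4,4), t=1.7703 (wall)
  → r_1 = 1.7703
beam 2: φ=0°, α=75°
  d=(0.2588,0.9659)  start (2,5)  tX=2.7432 tY=0.7350  stride 1/|dx|=3.8637 1/|dy|=1.0353
    cross y-line → (2,6), t=0.7350 (wall)
  → r_2 = 0.7350
beam 3: φ=90°, α=165°
  d=(-0.9659,0.2588)  start (2,5)  tX=0.3002 tY=2.7432  stride 1/|dx|=1.0353 1/|dy|=3.8637
    cross x-line → (1,5), t=0.3002
    cross x-line → (0,5), t=1.3355 (wall)
  → r_3 = 1.3355

ranges = [1.7703, 0.7350, 1.3355]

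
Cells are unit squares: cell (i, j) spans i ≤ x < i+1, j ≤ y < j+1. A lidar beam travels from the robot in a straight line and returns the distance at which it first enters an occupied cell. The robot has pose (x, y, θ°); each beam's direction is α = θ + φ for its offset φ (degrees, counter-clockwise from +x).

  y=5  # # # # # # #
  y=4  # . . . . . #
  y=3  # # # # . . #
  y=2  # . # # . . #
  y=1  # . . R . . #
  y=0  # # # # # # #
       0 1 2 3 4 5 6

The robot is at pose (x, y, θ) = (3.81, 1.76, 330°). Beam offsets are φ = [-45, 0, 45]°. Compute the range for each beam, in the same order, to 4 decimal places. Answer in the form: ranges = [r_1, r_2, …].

ranges = [0.7868, 1.5200, 2.2673]

beam 1: φ=-45°, α=285°
  cosα=0.2588 sinα=-0.9659 | (3,1) | tMaxX 0.7341 tMaxY 0.7868 | tΔX 3.8637 tΔY 1.0353
    t=0.7341 [x] (4,1)
    t=0.7868 [y] (4,0) — stop
  → r_1 = 0.7868
beam 2: φ=0°, α=330°
  cosα=0.8660 sinα=-0.5000 | (3,1) | tMaxX 0.2194 tMaxY 1.5200 | tΔX 1.1547 tΔY 2.0000
    t=0.2194 [x] (4,1)
    t=1.3741 [x] (5,1)
    t=1.5200 [y] (5,0) — stop
  → r_2 = 1.5200
beam 3: φ=45°, α=15°
  cosα=0.9659 sinα=0.2588 | (3,1) | tMaxX 0.1967 tMaxY 0.9273 | tΔX 1.0353 tΔY 3.8637
    t=0.1967 [x] (4,1)
    t=0.9273 [y] (4,2)
    t=1.2320 [x] (5,2)
    t=2.2673 [x] (6,2) — stop
  → r_3 = 2.2673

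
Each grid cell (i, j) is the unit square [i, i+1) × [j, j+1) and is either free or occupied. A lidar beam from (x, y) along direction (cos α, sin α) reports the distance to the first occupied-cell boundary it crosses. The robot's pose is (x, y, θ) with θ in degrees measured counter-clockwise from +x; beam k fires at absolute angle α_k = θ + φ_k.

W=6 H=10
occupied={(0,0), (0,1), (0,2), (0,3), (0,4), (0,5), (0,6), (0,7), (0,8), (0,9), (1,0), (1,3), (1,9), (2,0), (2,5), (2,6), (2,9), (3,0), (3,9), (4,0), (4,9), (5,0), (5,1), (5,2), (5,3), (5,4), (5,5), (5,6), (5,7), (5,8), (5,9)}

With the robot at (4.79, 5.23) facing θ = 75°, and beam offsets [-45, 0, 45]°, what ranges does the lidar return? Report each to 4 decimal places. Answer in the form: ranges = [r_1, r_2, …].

beam 1: φ=-45°, α=30°
  dir = (cos 30°, sin 30°) = (0.8660, 0.5000); from cell (4,5)
  next x-line at t=0.2425, next y-line at t=1.5400; Δt_x=1.1547, Δt_y=2.0000
    x: enter (5,5) at t=0.2425 ← occupied
  → r_1 = 0.2425
beam 2: φ=0°, α=75°
  dir = (cos 75°, sin 75°) = (0.2588, 0.9659); from cell (4,5)
  next x-line at t=0.8114, next y-line at t=0.7972; Δt_x=3.8637, Δt_y=1.0353
    y: enter (4,6) at t=0.7972
    x: enter (5,6) at t=0.8114 ← occupied
  → r_2 = 0.8114
beam 3: φ=45°, α=120°
  dir = (cos 120°, sin 120°) = (-0.5000, 0.8660); from cell (4,5)
  next x-line at t=1.5800, next y-line at t=0.8891; Δt_x=2.0000, Δt_y=1.1547
    y: enter (4,6) at t=0.8891
    x: enter (3,6) at t=1.5800
    y: enter (3,7) at t=2.0438
    y: enter (3,8) at t=3.1985
    x: enter (2,8) at t=3.5800
    y: enter (2,9) at t=4.3532 ← occupied
  → r_3 = 4.3532

ranges = [0.2425, 0.8114, 4.3532]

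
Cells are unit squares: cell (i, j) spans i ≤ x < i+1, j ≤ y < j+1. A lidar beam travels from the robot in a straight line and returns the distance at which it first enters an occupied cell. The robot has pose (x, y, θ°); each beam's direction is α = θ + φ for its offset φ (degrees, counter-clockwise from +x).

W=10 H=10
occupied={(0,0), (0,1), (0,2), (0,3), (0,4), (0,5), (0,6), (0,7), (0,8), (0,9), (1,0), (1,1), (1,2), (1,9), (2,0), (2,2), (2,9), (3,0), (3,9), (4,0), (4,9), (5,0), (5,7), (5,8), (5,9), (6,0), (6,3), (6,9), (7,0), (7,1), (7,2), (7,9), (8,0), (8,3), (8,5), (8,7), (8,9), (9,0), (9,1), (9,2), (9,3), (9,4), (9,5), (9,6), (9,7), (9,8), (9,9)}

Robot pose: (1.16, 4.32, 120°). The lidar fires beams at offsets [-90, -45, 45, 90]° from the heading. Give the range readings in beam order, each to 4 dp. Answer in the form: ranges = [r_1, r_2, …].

ranges = [5.3600, 4.8451, 0.1656, 0.1848]

beam 1: φ=-90°, α=30°
  dir = (cos 30°, sin 30°) = (0.8660, 0.5000); from cell (1,4)
  next x-line at t=0.9699, next y-line at t=1.3600; Δt_x=1.1547, Δt_y=2.0000
    x: enter (2,4) at t=0.9699
    y: enter (2,5) at t=1.3600
    x: enter (3,5) at t=2.1246
    x: enter (4,5) at t=3.2793
    y: enter (4,6) at t=3.3600
    x: enter (5,6) at t=4.4341
    y: enter (5,7) at t=5.3600 ← occupied
  → r_1 = 5.3600
beam 2: φ=-45°, α=75°
  dir = (cos 75°, sin 75°) = (0.2588, 0.9659); from cell (1,4)
  next x-line at t=3.2455, next y-line at t=0.7040; Δt_x=3.8637, Δt_y=1.0353
    y: enter (1,5) at t=0.7040
    y: enter (1,6) at t=1.7393
    y: enter (1,7) at t=2.7745
    x: enter (2,7) at t=3.2455
    y: enter (2,8) at t=3.8098
    y: enter (2,9) at t=4.8451 ← occupied
  → r_2 = 4.8451
beam 3: φ=45°, α=165°
  dir = (cos 165°, sin 165°) = (-0.9659, 0.2588); from cell (1,4)
  next x-line at t=0.1656, next y-line at t=2.6273; Δt_x=1.0353, Δt_y=3.8637
    x: enter (0,4) at t=0.1656 ← occupied
  → r_3 = 0.1656
beam 4: φ=90°, α=210°
  dir = (cos 210°, sin 210°) = (-0.8660, -0.5000); from cell (1,4)
  next x-line at t=0.1848, next y-line at t=0.6400; Δt_x=1.1547, Δt_y=2.0000
    x: enter (0,4) at t=0.1848 ← occupied
  → r_4 = 0.1848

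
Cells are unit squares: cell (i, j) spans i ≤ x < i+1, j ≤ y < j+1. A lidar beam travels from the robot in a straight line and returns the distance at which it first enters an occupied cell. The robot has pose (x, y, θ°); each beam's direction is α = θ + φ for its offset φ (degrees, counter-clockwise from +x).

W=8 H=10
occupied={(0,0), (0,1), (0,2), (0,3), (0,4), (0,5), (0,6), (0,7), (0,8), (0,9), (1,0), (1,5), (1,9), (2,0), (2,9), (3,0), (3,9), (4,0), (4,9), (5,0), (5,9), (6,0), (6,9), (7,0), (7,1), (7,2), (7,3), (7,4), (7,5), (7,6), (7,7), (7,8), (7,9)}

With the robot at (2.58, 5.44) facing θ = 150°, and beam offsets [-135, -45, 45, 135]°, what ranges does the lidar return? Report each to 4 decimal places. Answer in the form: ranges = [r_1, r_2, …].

ranges = [4.5759, 3.6856, 0.6005, 4.5966]

beam 1: φ=-135°, α=15°
  dir = (cos 15°, sin 15°) = (0.9659, 0.2588); from cell (2,5)
  next x-line at t=0.4348, next y-line at t=2.1637; Δt_x=1.0353, Δt_y=3.8637
    x: enter (3,5) at t=0.4348
    x: enter (4,5) at t=1.4701
    y: enter (4,6) at t=2.1637
    x: enter (5,6) at t=2.5054
    x: enter (6,6) at t=3.5406
    x: enter (7,6) at t=4.5759 ← occupied
  → r_1 = 4.5759
beam 2: φ=-45°, α=105°
  dir = (cos 105°, sin 105°) = (-0.2588, 0.9659); from cell (2,5)
  next x-line at t=2.2409, next y-line at t=0.5798; Δt_x=3.8637, Δt_y=1.0353
    y: enter (2,6) at t=0.5798
    y: enter (2,7) at t=1.6150
    x: enter (1,7) at t=2.2409
    y: enter (1,8) at t=2.6503
    y: enter (1,9) at t=3.6856 ← occupied
  → r_2 = 3.6856
beam 3: φ=45°, α=195°
  dir = (cos 195°, sin 195°) = (-0.9659, -0.2588); from cell (2,5)
  next x-line at t=0.6005, next y-line at t=1.7000; Δt_x=1.0353, Δt_y=3.8637
    x: enter (1,5) at t=0.6005 ← occupied
  → r_3 = 0.6005
beam 4: φ=135°, α=285°
  dir = (cos 285°, sin 285°) = (0.2588, -0.9659); from cell (2,5)
  next x-line at t=1.6228, next y-line at t=0.4555; Δt_x=3.8637, Δt_y=1.0353
    y: enter (2,4) at t=0.4555
    y: enter (2,3) at t=1.4908
    x: enter (3,3) at t=1.6228
    y: enter (3,2) at t=2.5261
    y: enter (3,1) at t=3.5614
    y: enter (3,0) at t=4.5966 ← occupied
  → r_4 = 4.5966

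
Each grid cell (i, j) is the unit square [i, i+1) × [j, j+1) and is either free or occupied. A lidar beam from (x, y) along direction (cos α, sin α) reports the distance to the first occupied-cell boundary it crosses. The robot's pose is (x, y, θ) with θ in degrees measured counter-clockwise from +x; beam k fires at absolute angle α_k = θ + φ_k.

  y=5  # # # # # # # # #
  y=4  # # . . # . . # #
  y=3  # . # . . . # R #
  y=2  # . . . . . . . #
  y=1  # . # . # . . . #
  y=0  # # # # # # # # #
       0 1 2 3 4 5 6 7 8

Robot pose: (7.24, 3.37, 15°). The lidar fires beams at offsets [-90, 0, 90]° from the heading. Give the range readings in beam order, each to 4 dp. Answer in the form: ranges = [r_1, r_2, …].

beam 1: φ=-90°, α=285°
  d=(0.2588,-0.9659)  start (7,3)  tX=2.9364 tY=0.3831  stride 1/|dx|=3.8637 1/|dy|=1.0353
    cross y-line → (7,2), t=0.3831
    cross y-line → (7,1), t=1.4183
    cross y-line → (7,0), t=2.4536 (wall)
  → r_1 = 2.4536
beam 2: φ=0°, α=15°
  d=(0.9659,0.2588)  start (7,3)  tX=0.7868 tY=2.4341  stride 1/|dx|=1.0353 1/|dy|=3.8637
    cross x-line → (8,3), t=0.7868 (wall)
  → r_2 = 0.7868
beam 3: φ=90°, α=105°
  d=(-0.2588,0.9659)  start (7,3)  tX=0.9273 tY=0.6522  stride 1/|dx|=3.8637 1/|dy|=1.0353
    cross y-line → (7,4), t=0.6522 (wall)
  → r_3 = 0.6522

ranges = [2.4536, 0.7868, 0.6522]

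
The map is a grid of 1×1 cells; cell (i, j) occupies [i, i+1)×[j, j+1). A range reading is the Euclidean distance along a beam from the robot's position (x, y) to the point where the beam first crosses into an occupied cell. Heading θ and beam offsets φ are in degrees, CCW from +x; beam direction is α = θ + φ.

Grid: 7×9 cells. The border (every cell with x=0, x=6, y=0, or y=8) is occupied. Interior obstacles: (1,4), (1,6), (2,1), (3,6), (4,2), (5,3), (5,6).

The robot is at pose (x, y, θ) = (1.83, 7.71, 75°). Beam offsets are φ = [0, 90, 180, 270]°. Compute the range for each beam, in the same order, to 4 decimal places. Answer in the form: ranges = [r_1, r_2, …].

ranges = [0.3002, 0.8593, 0.7350, 3.2818]

beam 1: φ=0°, α=75°
  d=(0.2588,0.9659)  start (1,7)  tX=0.6568 tY=0.3002  stride 1/|dx|=3.8637 1/|dy|=1.0353
    cross y-line → (1,8), t=0.3002 (wall)
  → r_1 = 0.3002
beam 2: φ=90°, α=165°
  d=(-0.9659,0.2588)  start (1,7)  tX=0.8593 tY=1.1205  stride 1/|dx|=1.0353 1/|dy|=3.8637
    cross x-line → (0,7), t=0.8593 (wall)
  → r_2 = 0.8593
beam 3: φ=180°, α=255°
  d=(-0.2588,-0.9659)  start (1,7)  tX=3.2069 tY=0.7350  stride 1/|dx|=3.8637 1/|dy|=1.0353
    cross y-line → (1,6), t=0.7350 (wall)
  → r_3 = 0.7350
beam 4: φ=270°, α=345°
  d=(0.9659,-0.2588)  start (1,7)  tX=0.1760 tY=2.7432  stride 1/|dx|=1.0353 1/|dy|=3.8637
    cross x-line → (2,7), t=0.1760
    cross x-line → (3,7), t=1.2113
    cross x-line → (4,7), t=2.2465
    cross y-line → (4,6), t=2.7432
    cross x-line → (5,6), t=3.2818 (wall)
  → r_4 = 3.2818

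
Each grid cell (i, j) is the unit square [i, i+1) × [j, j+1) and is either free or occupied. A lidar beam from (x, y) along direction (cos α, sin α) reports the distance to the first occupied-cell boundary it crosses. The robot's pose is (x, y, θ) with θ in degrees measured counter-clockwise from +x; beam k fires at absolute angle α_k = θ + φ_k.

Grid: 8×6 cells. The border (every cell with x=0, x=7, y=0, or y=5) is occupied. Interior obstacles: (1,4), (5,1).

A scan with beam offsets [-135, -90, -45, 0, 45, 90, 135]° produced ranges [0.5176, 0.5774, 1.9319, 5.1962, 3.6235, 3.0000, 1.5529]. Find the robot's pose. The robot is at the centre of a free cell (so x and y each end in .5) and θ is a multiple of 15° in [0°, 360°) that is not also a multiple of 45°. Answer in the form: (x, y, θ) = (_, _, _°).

(x, y, θ) = (5.5, 4.5, 210°)

Candidates: 22 free-cell centres × 16 headings = 352 poses. Raycast each; keep the one whose scan matches to 4 dp.
  (6.5, 4.5, 195°): beam 1 = 0.5774 ≠ 0.5176 ✗
  (5.5, 2.5, 150°): beam 1 = 1.5529 ≠ 0.5176 ✗
  (4.5, 4.5, 60°): beam 1 = 2.5882 ≠ 0.5176 ✗
  (4.5, 2.5, 345°): beam 1 = 3.0000 ≠ 0.5176 ✗
  …
  (5.5, 4.5, 210°): r_1=0.5176, r_2=0.5774, r_3=1.9319, r_4=5.1962, r_5=3.6235, r_6=3.0000, r_7=1.5529 — all match ✓
Unique over the lattice → pose = (5.5, 4.5, 210°).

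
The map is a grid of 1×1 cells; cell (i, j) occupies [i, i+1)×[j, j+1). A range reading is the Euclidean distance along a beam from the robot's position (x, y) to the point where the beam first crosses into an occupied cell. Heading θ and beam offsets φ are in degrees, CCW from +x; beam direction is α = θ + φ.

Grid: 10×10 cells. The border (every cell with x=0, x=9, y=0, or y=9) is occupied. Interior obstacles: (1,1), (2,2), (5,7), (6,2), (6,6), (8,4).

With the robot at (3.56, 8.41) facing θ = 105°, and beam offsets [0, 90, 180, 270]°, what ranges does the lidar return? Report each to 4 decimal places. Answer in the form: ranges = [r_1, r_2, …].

ranges = [0.6108, 2.6503, 7.6714, 2.2796]

beam 1: φ=0°, α=105°
  d=(-0.2588,0.9659)  start (3,8)  tX=2.1637 tY=0.6108  stride 1/|dx|=3.8637 1/|dy|=1.0353
    cross y-line → (3,9), t=0.6108 (wall)
  → r_1 = 0.6108
beam 2: φ=90°, α=195°
  d=(-0.9659,-0.2588)  start (3,8)  tX=0.5798 tY=1.5841  stride 1/|dx|=1.0353 1/|dy|=3.8637
    cross x-line → (2,8), t=0.5798
    cross y-line → (2,7), t=1.5841
    cross x-line → (1,7), t=1.6150
    cross x-line → (0,7), t=2.6503 (wall)
  → r_2 = 2.6503
beam 3: φ=180°, α=285°
  d=(0.2588,-0.9659)  start (3,8)  tX=1.7000 tY=0.4245  stride 1/|dx|=3.8637 1/|dy|=1.0353
    cross y-line → (3,7), t=0.4245
    cross y-line → (3,6), t=1.4597
    cross x-line → (4,6), t=1.7000
    cross y-line → (4,5), t=2.4950
    cross y-line → (4,4), t=3.5303
    cross y-line → (4,3), t=4.5656
    cross x-line → (5,3), t=5.5637
    cross y-line → (5,2), t=5.6008
    cross y-line → (5,1), t=6.6361
    cross y-line → (5,0), t=7.6714 (wall)
  → r_3 = 7.6714
beam 4: φ=270°, α=15°
  d=(0.9659,0.2588)  start (3,8)  tX=0.4555 tY=2.2796  stride 1/|dx|=1.0353 1/|dy|=3.8637
    cross x-line → (4,8), t=0.4555
    cross x-line → (5,8), t=1.4908
    cross y-line → (5,9), t=2.2796 (wall)
  → r_4 = 2.2796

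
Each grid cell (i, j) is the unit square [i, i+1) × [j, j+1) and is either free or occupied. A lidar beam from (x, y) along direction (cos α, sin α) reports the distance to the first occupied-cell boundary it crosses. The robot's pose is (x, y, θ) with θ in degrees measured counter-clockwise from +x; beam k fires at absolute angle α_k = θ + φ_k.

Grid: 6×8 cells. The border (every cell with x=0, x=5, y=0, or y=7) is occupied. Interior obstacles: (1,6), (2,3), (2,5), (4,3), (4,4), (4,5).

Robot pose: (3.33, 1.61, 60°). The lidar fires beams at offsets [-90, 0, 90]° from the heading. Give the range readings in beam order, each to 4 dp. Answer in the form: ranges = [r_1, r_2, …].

ranges = [1.2200, 1.6050, 2.6905]

beam 1: φ=-90°, α=330°
  direction (0.8660, -0.5000); cell (3,1); t to first gridline: x 0.7736, y 1.2200 (then +1.1547 / +2.0000)
    (4,1) via x @ 0.7736
    (4,0) via y @ 1.2200  # hit
  → r_1 = 1.2200
beam 2: φ=0°, α=60°
  direction (0.5000, 0.8660); cell (3,1); t to first gridline: x 1.3400, y 0.4503 (then +2.0000 / +1.1547)
    (3,2) via y @ 0.4503
    (4,2) via x @ 1.3400
    (4,3) via y @ 1.6050  # hit
  → r_2 = 1.6050
beam 3: φ=90°, α=150°
  direction (-0.8660, 0.5000); cell (3,1); t to first gridline: x 0.3811, y 0.7800 (then +1.1547 / +2.0000)
    (2,1) via x @ 0.3811
    (2,2) via y @ 0.7800
    (1,2) via x @ 1.5358
    (0,2) via x @ 2.6905  # hit
  → r_3 = 2.6905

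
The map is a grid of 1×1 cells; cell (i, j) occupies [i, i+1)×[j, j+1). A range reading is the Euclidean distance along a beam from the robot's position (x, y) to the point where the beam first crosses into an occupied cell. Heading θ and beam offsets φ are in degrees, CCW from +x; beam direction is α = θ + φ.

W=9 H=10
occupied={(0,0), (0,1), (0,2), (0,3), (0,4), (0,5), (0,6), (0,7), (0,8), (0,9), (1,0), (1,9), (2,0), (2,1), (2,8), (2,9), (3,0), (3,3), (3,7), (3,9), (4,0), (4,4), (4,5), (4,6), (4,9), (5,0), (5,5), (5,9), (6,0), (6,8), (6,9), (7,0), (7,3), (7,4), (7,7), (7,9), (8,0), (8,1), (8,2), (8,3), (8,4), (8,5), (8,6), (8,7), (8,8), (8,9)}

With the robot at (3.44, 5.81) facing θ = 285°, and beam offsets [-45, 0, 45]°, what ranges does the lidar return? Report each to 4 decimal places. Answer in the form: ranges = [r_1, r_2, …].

beam 1: φ=-45°, α=240°
  cosα=-0.5000 sinα=-0.8660 | (3,5) | tMaxX 0.8800 tMaxY 0.9353 | tΔX 2.0000 tΔY 1.1547
    t=0.8800 [x] (2,5)
    t=0.9353 [y] (2,4)
    t=2.0900 [y] (2,3)
    t=2.8800 [x] (1,3)
    t=3.2447 [y] (1,2)
    t=4.3994 [y] (1,1)
    t=4.8800 [x] (0,1) — stop
  → r_1 = 4.8800
beam 2: φ=0°, α=285°
  cosα=0.2588 sinα=-0.9659 | (3,5) | tMaxX 2.1637 tMaxY 0.8386 | tΔX 3.8637 tΔY 1.0353
    t=0.8386 [y] (3,4)
    t=1.8738 [y] (3,3) — stop
  → r_2 = 1.8738
beam 3: φ=45°, α=330°
  cosα=0.8660 sinα=-0.5000 | (3,5) | tMaxX 0.6466 tMaxY 1.6200 | tΔX 1.1547 tΔY 2.0000
    t=0.6466 [x] (4,5) — stop
  → r_3 = 0.6466

ranges = [4.8800, 1.8738, 0.6466]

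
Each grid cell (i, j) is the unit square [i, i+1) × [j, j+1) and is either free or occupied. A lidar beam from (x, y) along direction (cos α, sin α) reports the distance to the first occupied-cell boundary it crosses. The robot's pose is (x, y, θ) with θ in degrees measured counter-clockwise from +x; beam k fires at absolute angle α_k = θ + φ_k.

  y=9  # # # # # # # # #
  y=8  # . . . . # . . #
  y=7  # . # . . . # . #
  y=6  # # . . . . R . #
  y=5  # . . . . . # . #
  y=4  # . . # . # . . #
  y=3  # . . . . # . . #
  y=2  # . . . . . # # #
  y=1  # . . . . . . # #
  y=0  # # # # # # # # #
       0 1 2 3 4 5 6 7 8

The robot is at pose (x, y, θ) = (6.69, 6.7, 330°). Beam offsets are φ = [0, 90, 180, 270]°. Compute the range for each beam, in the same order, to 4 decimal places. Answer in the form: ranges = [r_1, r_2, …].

ranges = [1.5127, 0.3464, 0.6000, 0.8083]

beam 1: φ=0°, α=330°
  cosα=0.8660 sinα=-0.5000 | (6,6) | tMaxX 0.3580 tMaxY 1.4000 | tΔX 1.1547 tΔY 2.0000
    t=0.3580 [x] (7,6)
    t=1.4000 [y] (7,5)
    t=1.5127 [x] (8,5) — stop
  → r_1 = 1.5127
beam 2: φ=90°, α=60°
  cosα=0.5000 sinα=0.8660 | (6,6) | tMaxX 0.6200 tMaxY 0.3464 | tΔX 2.0000 tΔY 1.1547
    t=0.3464 [y] (6,7) — stop
  → r_2 = 0.3464
beam 3: φ=180°, α=150°
  cosα=-0.8660 sinα=0.5000 | (6,6) | tMaxX 0.7967 tMaxY 0.6000 | tΔX 1.1547 tΔY 2.0000
    t=0.6000 [y] (6,7) — stop
  → r_3 = 0.6000
beam 4: φ=270°, α=240°
  cosα=-0.5000 sinα=-0.8660 | (6,6) | tMaxX 1.3800 tMaxY 0.8083 | tΔX 2.0000 tΔY 1.1547
    t=0.8083 [y] (6,5) — stop
  → r_4 = 0.8083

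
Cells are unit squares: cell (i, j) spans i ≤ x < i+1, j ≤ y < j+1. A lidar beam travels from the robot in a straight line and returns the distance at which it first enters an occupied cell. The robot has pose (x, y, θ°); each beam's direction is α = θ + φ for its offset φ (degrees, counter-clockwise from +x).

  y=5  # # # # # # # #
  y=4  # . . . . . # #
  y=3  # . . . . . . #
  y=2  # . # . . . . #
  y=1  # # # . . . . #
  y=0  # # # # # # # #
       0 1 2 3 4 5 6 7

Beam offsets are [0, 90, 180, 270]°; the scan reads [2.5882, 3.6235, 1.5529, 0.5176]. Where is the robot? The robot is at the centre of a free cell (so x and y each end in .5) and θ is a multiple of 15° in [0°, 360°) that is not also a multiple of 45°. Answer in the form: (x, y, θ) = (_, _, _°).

Enumerate (i+0.5, j+0.5, θ) over the 20 free cells and 16 admissible headings. For each, cast all 4 beams and compare to the given ranges.
  (6.5, 2.5, 255°): beam 1 = 1.5529 ≠ 2.5882 ✗
  (2.5, 3.5, 285°): beam 1 = 0.5176 ≠ 2.5882 ✗
  (3.5, 1.5, 15°): beam 1 = 3.6235 ≠ 2.5882 ✗
  (4.5, 2.5, 75°): beam 2 = 1.5529 ≠ 3.6235 ✗
  (1.5, 3.5, 105°): beam 1 = 1.5529 ≠ 2.5882 ✗
  …
  (4.5, 1.5, 15°): r_1=2.5882, r_2=3.6235, r_3=1.5529, r_4=0.5176 — all match ✓
No second candidate reproduces the full scan.

(x, y, θ) = (4.5, 1.5, 15°)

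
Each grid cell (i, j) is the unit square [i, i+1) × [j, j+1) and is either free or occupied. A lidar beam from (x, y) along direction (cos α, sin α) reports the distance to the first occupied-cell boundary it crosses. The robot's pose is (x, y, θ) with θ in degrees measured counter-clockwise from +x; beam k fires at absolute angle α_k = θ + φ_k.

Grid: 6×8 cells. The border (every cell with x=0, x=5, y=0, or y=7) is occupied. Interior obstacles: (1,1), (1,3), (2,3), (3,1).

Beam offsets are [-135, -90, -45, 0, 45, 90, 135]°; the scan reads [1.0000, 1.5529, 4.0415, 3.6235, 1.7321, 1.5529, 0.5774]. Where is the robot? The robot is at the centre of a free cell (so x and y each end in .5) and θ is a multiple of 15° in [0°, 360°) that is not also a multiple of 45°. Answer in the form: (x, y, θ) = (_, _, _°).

(x, y, θ) = (1.5, 5.5, 15°)

The pose lattice has 20·16 = 320 candidates. Test each by forward raycasting.
  (1.5, 2.5, 60°): beam 1 = 0.5176 ≠ 1.0000 ✗
  (1.5, 5.5, 285°): beam 1 = 0.5774 ≠ 1.0000 ✗
  (4.5, 3.5, 195°): beam 2 = 3.6235 ≠ 1.5529 ✗
  (3.5, 4.5, 15°): beam 2 = 3.6235 ≠ 1.5529 ✗
  …
  (1.5, 5.5, 15°): r_1=1.0000, r_2=1.5529, r_3=4.0415, r_4=3.6235, r_5=1.7321, r_6=1.5529, r_7=0.5774 — all match ✓
Unique over the lattice → pose = (1.5, 5.5, 15°).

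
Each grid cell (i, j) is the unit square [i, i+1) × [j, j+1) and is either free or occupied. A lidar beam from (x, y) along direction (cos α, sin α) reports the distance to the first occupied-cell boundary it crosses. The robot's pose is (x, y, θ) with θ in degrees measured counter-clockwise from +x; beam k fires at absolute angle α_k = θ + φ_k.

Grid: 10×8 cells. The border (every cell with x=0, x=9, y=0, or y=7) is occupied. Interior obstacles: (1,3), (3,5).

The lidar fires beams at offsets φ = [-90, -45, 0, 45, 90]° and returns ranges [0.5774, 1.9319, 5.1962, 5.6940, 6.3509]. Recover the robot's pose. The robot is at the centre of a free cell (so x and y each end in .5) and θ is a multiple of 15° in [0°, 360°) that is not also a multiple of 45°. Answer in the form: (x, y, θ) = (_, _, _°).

(x, y, θ) = (4.5, 1.5, 30°)

Candidates: 46 free-cell centres × 16 headings = 736 poses. Raycast each; keep the one whose scan matches to 4 dp.
  (7.5, 4.5, 240°): beam 1 = 5.0000 ≠ 0.5774 ✗
  (7.5, 5.5, 210°): beam 1 = 1.7321 ≠ 0.5774 ✗
  (8.5, 6.5, 30°): beam 1 = 1.0000 ≠ 0.5774 ✗
  (4.5, 3.5, 120°): beam 1 = 5.1962 ≠ 0.5774 ✗
  (3.5, 3.5, 165°): beam 1 = 1.5529 ≠ 0.5774 ✗
  …
  (4.5, 1.5, 30°): r_1=0.5774, r_2=1.9319, r_3=5.1962, r_4=5.6940, r_5=6.3509 — all match ✓
Only this pose fits every beam.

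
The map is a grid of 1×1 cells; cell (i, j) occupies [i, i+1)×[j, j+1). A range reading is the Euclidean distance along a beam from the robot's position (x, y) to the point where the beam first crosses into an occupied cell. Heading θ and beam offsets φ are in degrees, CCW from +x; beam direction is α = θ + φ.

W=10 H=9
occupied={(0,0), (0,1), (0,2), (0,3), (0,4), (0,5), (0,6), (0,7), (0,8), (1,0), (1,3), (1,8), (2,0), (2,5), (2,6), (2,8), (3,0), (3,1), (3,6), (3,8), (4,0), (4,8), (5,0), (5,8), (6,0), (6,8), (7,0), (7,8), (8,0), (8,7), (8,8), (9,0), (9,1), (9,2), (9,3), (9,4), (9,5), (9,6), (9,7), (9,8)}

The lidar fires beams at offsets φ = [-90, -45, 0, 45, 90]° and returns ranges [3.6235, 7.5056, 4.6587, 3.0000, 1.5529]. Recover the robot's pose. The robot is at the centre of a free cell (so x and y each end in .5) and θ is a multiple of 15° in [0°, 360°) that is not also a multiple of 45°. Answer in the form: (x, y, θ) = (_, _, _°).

Enumerate (i+0.5, j+0.5, θ) over the 50 free cells and 16 admissible headings. For each, cast all 5 beams and compare to the given ranges.
  (2.5, 3.5, 30°): beam 1 = 1.7321 ≠ 3.6235 ✗
  (7.5, 1.5, 105°): beam 1 = 1.5529 ≠ 3.6235 ✗
  (6.5, 4.5, 345°): beam 2 = 4.0415 ≠ 7.5056 ✗
  (4.5, 1.5, 15°): beam 1 = 0.5176 ≠ 3.6235 ✗
  (4.5, 1.5, 255°): beam 1 = 0.5176 ≠ 3.6235 ✗
  …
  (7.5, 5.5, 255°): r_1=3.6235, r_2=7.5056, r_3=4.6587, r_4=3.0000, r_5=1.5529 — all match ✓
Unique over the lattice → pose = (7.5, 5.5, 255°).

(x, y, θ) = (7.5, 5.5, 255°)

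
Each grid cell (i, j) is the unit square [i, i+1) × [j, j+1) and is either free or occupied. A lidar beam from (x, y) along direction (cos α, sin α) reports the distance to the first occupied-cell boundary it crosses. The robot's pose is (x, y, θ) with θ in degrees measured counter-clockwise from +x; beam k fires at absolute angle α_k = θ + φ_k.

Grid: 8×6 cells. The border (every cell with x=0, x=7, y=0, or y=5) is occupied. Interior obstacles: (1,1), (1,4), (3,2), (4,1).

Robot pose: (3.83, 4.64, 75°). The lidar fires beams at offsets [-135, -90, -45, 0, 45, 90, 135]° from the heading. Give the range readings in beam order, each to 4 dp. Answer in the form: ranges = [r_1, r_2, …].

ranges = [4.2031, 3.2818, 0.7200, 0.3727, 0.4157, 1.3909, 3.2678]

beam 1: φ=-135°, α=300°
  cosα=0.5000 sinα=-0.8660 | (3,4) | tMaxX 0.3400 tMaxY 0.7390 | tΔX 2.0000 tΔY 1.1547
    t=0.3400 [x] (4,4)
    t=0.7390 [y] (4,3)
    t=1.8937 [y] (4,2)
    t=2.3400 [x] (5,2)
    t=3.0484 [y] (5,1)
    t=4.2031 [y] (5,0) — stop
  → r_1 = 4.2031
beam 2: φ=-90°, α=345°
  cosα=0.9659 sinα=-0.2588 | (3,4) | tMaxX 0.1760 tMaxY 2.4728 | tΔX 1.0353 tΔY 3.8637
    t=0.1760 [x] (4,4)
    t=1.2113 [x] (5,4)
    t=2.2465 [x] (6,4)
    t=2.4728 [y] (6,3)
    t=3.2818 [x] (7,3) — stop
  → r_2 = 3.2818
beam 3: φ=-45°, α=30°
  cosα=0.8660 sinα=0.5000 | (3,4) | tMaxX 0.1963 tMaxY 0.7200 | tΔX 1.1547 tΔY 2.0000
    t=0.1963 [x] (4,4)
    t=0.7200 [y] (4,5) — stop
  → r_3 = 0.7200
beam 4: φ=0°, α=75°
  cosα=0.2588 sinα=0.9659 | (3,4) | tMaxX 0.6568 tMaxY 0.3727 | tΔX 3.8637 tΔY 1.0353
    t=0.3727 [y] (3,5) — stop
  → r_4 = 0.3727
beam 5: φ=45°, α=120°
  cosα=-0.5000 sinα=0.8660 | (3,4) | tMaxX 1.6600 tMaxY 0.4157 | tΔX 2.0000 tΔY 1.1547
    t=0.4157 [y] (3,5) — stop
  → r_5 = 0.4157
beam 6: φ=90°, α=165°
  cosα=-0.9659 sinα=0.2588 | (3,4) | tMaxX 0.8593 tMaxY 1.3909 | tΔX 1.0353 tΔY 3.8637
    t=0.8593 [x] (2,4)
    t=1.3909 [y] (2,5) — stop
  → r_6 = 1.3909
beam 7: φ=135°, α=210°
  cosα=-0.8660 sinα=-0.5000 | (3,4) | tMaxX 0.9584 tMaxY 1.2800 | tΔX 1.1547 tΔY 2.0000
    t=0.9584 [x] (2,4)
    t=1.2800 [y] (2,3)
    t=2.1131 [x] (1,3)
    t=3.2678 [x] (0,3) — stop
  → r_7 = 3.2678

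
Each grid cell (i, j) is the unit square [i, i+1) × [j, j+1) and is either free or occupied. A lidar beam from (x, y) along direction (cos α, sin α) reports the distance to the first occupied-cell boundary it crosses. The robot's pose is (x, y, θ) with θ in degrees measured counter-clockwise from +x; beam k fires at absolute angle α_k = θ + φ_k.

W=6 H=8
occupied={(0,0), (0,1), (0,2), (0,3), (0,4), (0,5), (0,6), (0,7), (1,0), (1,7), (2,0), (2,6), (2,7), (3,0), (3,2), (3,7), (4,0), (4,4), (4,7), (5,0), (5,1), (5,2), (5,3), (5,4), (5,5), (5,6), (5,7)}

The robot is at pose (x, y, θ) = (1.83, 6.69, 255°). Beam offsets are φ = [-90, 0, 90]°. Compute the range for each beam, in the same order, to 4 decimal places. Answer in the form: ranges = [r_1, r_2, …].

beam 1: φ=-90°, α=165°
  d=(-0.9659,0.2588)  start (1,6)  tX=0.8593 tY=1.1977  stride 1/|dx|=1.0353 1/|dy|=3.8637
    cross x-line → (0,6), t=0.8593 (wall)
  → r_1 = 0.8593
beam 2: φ=0°, α=255°
  d=(-0.2588,-0.9659)  start (1,6)  tX=3.2069 tY=0.7143  stride 1/|dx|=3.8637 1/|dy|=1.0353
    cross y-line → (1,5), t=0.7143
    cross y-line → (1,4), t=1.7496
    cross y-line → (1,3), t=2.7849
    cross x-line → (0,3), t=3.2069 (wall)
  → r_2 = 3.2069
beam 3: φ=90°, α=345°
  d=(0.9659,-0.2588)  start (1,6)  tX=0.1760 tY=2.6660  stride 1/|dx|=1.0353 1/|dy|=3.8637
    cross x-line → (2,6), t=0.1760 (wall)
  → r_3 = 0.1760

ranges = [0.8593, 3.2069, 0.1760]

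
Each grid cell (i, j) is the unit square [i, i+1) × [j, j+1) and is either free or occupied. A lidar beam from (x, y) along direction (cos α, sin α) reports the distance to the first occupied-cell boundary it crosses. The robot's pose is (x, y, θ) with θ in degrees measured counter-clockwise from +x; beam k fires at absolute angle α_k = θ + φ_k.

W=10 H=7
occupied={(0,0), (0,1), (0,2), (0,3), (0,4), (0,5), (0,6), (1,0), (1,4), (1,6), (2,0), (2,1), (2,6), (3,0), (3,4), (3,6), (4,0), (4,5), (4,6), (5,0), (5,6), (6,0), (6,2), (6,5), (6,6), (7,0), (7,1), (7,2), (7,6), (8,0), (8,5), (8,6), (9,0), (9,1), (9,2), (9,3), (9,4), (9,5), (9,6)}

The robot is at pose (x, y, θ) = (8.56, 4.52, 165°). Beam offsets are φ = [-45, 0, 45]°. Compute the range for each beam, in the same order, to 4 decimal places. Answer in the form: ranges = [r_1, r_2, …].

ranges = [0.5543, 1.8546, 6.4201]

beam 1: φ=-45°, α=120°
  dir = (cos 120°, sin 120°) = (-0.5000, 0.8660); from cell (8,4)
  next x-line at t=1.1200, next y-line at t=0.5543; Δt_x=2.0000, Δt_y=1.1547
    y: enter (8,5) at t=0.5543 ← occupied
  → r_1 = 0.5543
beam 2: φ=0°, α=165°
  dir = (cos 165°, sin 165°) = (-0.9659, 0.2588); from cell (8,4)
  next x-line at t=0.5798, next y-line at t=1.8546; Δt_x=1.0353, Δt_y=3.8637
    x: enter (7,4) at t=0.5798
    x: enter (6,4) at t=1.6150
    y: enter (6,5) at t=1.8546 ← occupied
  → r_2 = 1.8546
beam 3: φ=45°, α=210°
  dir = (cos 210°, sin 210°) = (-0.8660, -0.5000); from cell (8,4)
  next x-line at t=0.6466, next y-line at t=1.0400; Δt_x=1.1547, Δt_y=2.0000
    x: enter (7,4) at t=0.6466
    y: enter (7,3) at t=1.0400
    x: enter (6,3) at t=1.8013
    x: enter (5,3) at t=2.9560
    y: enter (5,2) at t=3.0400
    x: enter (4,2) at t=4.1107
    y: enter (4,1) at t=5.0400
    x: enter (3,1) at t=5.2654
    x: enter (2,1) at t=6.4201 ← occupied
  → r_3 = 6.4201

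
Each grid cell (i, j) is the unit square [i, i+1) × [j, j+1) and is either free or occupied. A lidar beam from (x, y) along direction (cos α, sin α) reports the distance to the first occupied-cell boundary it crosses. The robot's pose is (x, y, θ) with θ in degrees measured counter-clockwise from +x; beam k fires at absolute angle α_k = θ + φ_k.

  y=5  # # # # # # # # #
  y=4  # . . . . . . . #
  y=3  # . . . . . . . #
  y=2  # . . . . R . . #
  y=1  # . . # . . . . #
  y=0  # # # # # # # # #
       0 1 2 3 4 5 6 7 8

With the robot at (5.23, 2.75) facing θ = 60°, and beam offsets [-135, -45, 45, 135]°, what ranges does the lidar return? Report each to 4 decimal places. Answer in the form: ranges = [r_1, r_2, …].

ranges = [1.8117, 2.8677, 2.3294, 4.3792]

beam 1: φ=-135°, α=285°
  direction (0.2588, -0.9659); cell (5,2); t to first gridline: x 2.9751, y 0.7765 (then +3.8637 / +1.0353)
    (5,1) via y @ 0.7765
    (5,0) via y @ 1.8117  # hit
  → r_1 = 1.8117
beam 2: φ=-45°, α=15°
  direction (0.9659, 0.2588); cell (5,2); t to first gridline: x 0.7972, y 0.9659 (then +1.0353 / +3.8637)
    (6,2) via x @ 0.7972
    (6,3) via y @ 0.9659
    (7,3) via x @ 1.8324
    (8,3) via x @ 2.8677  # hit
  → r_2 = 2.8677
beam 3: φ=45°, α=105°
  direction (-0.2588, 0.9659); cell (5,2); t to first gridline: x 0.8887, y 0.2588 (then +3.8637 / +1.0353)
    (5,3) via y @ 0.2588
    (4,3) via x @ 0.8887
    (4,4) via y @ 1.2941
    (4,5) via y @ 2.3294  # hit
  → r_3 = 2.3294
beam 4: φ=135°, α=195°
  direction (-0.9659, -0.2588); cell (5,2); t to first gridline: x 0.2381, y 2.8978 (then +1.0353 / +3.8637)
    (4,2) via x @ 0.2381
    (3,2) via x @ 1.2734
    (2,2) via x @ 2.3087
    (2,1) via y @ 2.8978
    (1,1) via x @ 3.3439
    (0,1) via x @ 4.3792  # hit
  → r_4 = 4.3792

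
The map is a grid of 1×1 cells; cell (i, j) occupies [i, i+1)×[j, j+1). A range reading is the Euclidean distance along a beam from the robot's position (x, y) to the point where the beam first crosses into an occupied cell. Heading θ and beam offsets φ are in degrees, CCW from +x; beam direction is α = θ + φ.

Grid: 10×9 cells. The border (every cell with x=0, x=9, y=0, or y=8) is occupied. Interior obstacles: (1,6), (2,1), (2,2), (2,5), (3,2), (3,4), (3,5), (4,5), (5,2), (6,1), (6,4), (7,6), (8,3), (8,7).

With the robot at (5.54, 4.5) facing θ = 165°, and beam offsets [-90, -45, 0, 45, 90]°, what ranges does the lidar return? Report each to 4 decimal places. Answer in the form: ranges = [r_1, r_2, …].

beam 1: φ=-90°, α=75°
  d=(0.2588,0.9659)  start (5,4)  tX=1.7773 tY=0.5176  stride 1/|dx|=3.8637 1/|dy|=1.0353
    cross y-line → (5,5), t=0.5176
    cross y-line → (5,6), t=1.5529
    cross x-line → (6,6), t=1.7773
    cross y-line → (6,7), t=2.5882
    cross y-line → (6,8), t=3.6235 (wall)
  → r_1 = 3.6235
beam 2: φ=-45°, α=120°
  d=(-0.5000,0.8660)  start (5,4)  tX=1.0800 tY=0.5774  stride 1/|dx|=2.0000 1/|dy|=1.1547
    cross y-line → (5,5), t=0.5774
    cross x-line → (4,5), t=1.0800 (wall)
  → r_2 = 1.0800
beam 3: φ=0°, α=165°
  d=(-0.9659,0.2588)  start (5,4)  tX=0.5590 tY=1.9319  stride 1/|dx|=1.0353 1/|dy|=3.8637
    cross x-line → (4,4), t=0.5590
    cross x-line → (3,4), t=1.5943 (wall)
  → r_3 = 1.5943
beam 4: φ=45°, α=210°
  d=(-0.8660,-0.5000)  start (5,4)  tX=0.6235 tY=1.0000  stride 1/|dx|=1.1547 1/|dy|=2.0000
    cross x-line → (4,4), t=0.6235
    cross y-line → (4,3), t=1.0000
    cross x-line → (3,3), t=1.7782
    cross x-line → (2,3), t=2.9329
    cross y-line → (2,2), t=3.0000 (wall)
  → r_4 = 3.0000
beam 5: φ=90°, α=255°
  d=(-0.2588,-0.9659)  start (5,4)  tX=2.0864 tY=0.5176  stride 1/|dx|=3.8637 1/|dy|=1.0353
    cross y-line → (5,3), t=0.5176
    cross y-line → (5,2), t=1.5529 (wall)
  → r_5 = 1.5529

ranges = [3.6235, 1.0800, 1.5943, 3.0000, 1.5529]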